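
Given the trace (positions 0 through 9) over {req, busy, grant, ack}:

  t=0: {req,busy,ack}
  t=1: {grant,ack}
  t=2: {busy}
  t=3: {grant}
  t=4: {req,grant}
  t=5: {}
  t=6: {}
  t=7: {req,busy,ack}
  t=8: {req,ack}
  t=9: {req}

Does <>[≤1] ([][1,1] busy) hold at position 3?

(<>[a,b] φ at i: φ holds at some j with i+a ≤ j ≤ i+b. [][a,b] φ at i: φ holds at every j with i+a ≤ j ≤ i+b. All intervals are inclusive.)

No

Check [][1,1] busy at each j in [3,4]:
  j=3: fails at 4
  j=4: fails at 5
No position in the window satisfies it → formula fails.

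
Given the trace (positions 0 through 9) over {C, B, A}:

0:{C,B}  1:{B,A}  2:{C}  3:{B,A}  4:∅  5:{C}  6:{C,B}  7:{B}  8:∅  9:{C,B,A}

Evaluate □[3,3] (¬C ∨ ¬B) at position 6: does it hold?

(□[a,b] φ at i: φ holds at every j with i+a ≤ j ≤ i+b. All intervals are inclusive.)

False

Check (¬C ∨ ¬B) at every j in [9,9]:
  j=9: false
Fails at j=9 → formula fails.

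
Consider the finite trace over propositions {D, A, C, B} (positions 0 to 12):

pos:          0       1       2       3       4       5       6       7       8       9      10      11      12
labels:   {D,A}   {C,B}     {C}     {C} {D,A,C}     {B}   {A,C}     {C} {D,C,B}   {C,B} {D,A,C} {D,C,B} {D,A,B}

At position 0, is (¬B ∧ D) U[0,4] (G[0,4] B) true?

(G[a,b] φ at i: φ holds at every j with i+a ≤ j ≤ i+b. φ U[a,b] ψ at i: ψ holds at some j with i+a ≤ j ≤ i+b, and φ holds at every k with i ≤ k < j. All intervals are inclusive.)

False

Need some j in [0,4] with G[0,4] B, and (¬B ∧ D) at every k in [0,j-1].
  j=0: G[0,4] B — fails at 0.
  j=1: G[0,4] B — fails at 2.
  j=2: G[0,4] B — fails at 2.
  j=3: G[0,4] B — fails at 3.
  j=4: G[0,4] B — fails at 4.
No j in the window works → until fails.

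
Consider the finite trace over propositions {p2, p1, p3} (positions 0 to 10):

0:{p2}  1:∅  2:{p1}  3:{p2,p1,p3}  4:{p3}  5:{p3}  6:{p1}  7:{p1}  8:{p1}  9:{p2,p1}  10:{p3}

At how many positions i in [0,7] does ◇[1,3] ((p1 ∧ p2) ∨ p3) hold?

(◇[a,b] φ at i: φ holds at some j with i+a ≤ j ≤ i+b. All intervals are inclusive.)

7

Evaluate at each i in [0,7]:
  i=0: ✓ (witness j=3)
  i=1: ✓ (witness j=3)
  i=2: ✓ (witness j=3)
  i=3: ✓ (witness j=4)
  i=4: ✓ (witness j=5)
  i=5: ✗ (none in [6,8])
  i=6: ✓ (witness j=9)
  i=7: ✓ (witness j=9)
Positions where it holds: {0, 1, 2, 3, 4, 6, 7} → 7.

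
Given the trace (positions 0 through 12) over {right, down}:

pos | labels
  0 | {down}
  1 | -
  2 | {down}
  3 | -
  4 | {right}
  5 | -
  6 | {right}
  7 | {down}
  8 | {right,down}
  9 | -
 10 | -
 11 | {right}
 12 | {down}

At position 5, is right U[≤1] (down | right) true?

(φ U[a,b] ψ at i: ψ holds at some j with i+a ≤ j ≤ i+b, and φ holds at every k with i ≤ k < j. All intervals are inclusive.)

Does not hold

Need some j in [5,6] with (down | right), and right at every k in [5,j-1].
  j=5: (down | right) false.
  j=6: (down | right) holds, but right fails at k=5 → not this j.
No j in the window works → until fails.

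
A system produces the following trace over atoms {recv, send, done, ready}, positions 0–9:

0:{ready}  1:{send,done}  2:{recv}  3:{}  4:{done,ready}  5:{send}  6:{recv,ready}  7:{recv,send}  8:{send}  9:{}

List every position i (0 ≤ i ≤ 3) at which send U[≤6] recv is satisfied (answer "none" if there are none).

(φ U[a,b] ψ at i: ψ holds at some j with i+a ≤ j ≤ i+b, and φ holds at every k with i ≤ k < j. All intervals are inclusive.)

Evaluate at each i in [0,3]:
  i=0: ✗ (lhs fails at k=0 before rhs at j=2)
  i=1: ✓ (rhs at j=2; lhs holds on [1,1])
  i=2: ✓ (rhs at j=2)
  i=3: ✗ (lhs fails at k=3 before rhs at j=6)

1, 2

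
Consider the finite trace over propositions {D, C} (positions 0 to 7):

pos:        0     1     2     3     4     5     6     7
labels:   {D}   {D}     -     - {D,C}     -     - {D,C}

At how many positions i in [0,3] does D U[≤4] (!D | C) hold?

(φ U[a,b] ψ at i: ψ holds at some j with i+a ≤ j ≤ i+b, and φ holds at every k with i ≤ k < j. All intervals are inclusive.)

Evaluate at each i in [0,3]:
  i=0: ✓ (rhs at j=2; lhs holds on [0,1])
  i=1: ✓ (rhs at j=2; lhs holds on [1,1])
  i=2: ✓ (rhs at j=2)
  i=3: ✓ (rhs at j=3)
Positions where it holds: {0, 1, 2, 3} → 4.

4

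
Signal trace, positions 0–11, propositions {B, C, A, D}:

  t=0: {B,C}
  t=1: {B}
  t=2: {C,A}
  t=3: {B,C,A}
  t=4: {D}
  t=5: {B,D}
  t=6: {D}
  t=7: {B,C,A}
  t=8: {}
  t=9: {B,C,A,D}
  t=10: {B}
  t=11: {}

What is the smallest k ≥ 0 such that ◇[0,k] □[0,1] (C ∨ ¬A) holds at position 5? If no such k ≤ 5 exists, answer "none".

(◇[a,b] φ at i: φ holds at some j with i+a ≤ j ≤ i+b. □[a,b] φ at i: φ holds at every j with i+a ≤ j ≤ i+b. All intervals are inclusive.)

Scan j = 5,6,… for □[0,1] (C ∨ ¬A):
  j=5: holds
First hit at j=5, so smallest k = 5-5 = 0.

0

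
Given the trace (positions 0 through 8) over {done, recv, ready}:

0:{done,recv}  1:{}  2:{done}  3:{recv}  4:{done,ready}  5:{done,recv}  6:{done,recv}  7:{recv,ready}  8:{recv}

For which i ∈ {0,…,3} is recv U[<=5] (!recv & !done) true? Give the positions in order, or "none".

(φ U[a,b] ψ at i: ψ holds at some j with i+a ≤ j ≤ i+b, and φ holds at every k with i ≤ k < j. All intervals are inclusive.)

0, 1

Evaluate at each i in [0,3]:
  i=0: ✓ (rhs at j=1; lhs holds on [0,0])
  i=1: ✓ (rhs at j=1)
  i=2: ✗ (no rhs in [2,7])
  i=3: ✗ (no rhs in [3,8])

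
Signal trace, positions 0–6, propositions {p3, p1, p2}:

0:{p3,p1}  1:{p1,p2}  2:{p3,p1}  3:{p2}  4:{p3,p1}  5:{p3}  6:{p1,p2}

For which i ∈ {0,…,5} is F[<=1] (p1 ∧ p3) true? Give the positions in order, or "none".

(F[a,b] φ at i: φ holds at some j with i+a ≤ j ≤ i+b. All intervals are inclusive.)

Evaluate at each i in [0,5]:
  i=0: ✓ (witness j=0)
  i=1: ✓ (witness j=2)
  i=2: ✓ (witness j=2)
  i=3: ✓ (witness j=4)
  i=4: ✓ (witness j=4)
  i=5: ✗ (none in [5,6])

0, 1, 2, 3, 4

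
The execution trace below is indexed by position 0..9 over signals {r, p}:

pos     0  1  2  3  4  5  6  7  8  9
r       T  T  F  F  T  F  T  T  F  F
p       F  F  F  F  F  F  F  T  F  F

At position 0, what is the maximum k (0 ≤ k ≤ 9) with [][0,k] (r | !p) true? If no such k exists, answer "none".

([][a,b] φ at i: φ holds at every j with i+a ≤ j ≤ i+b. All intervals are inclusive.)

(r | !p) must hold from j=0 onward; find where it first fails.
  j=0: holds
  j=1: holds
  j=2: holds
  j=3: holds
  j=4: holds
  j=5: holds
  j=6: holds
  j=7: holds
  j=8: holds
  j=9: holds
Holds through j=9; largest k = 9.

9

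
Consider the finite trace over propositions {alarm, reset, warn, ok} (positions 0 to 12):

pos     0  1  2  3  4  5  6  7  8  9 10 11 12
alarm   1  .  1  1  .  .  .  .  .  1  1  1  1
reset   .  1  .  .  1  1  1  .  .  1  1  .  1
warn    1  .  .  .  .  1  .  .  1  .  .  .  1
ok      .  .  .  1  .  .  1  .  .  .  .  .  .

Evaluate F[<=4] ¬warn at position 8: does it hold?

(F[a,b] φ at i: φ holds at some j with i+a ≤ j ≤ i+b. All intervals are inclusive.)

True

Check ¬warn at each j in [8,12]:
  j=8: false
  j=9: true
  j=10: true
  j=11: true
  j=12: false
Found at j=9 → formula holds.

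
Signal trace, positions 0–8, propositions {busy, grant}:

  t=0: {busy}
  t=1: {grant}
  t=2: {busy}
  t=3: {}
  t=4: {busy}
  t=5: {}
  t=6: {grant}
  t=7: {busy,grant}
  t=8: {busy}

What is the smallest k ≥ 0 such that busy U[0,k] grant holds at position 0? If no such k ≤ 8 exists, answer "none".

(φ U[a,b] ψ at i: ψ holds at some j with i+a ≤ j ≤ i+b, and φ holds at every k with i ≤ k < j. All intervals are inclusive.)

1

Need earliest j ≥ 0 with grant, and busy at every k in [0,j-1].
  j=0: rhs fails.
  j=1: rhs holds; lhs holds on [0,0]. k = 1.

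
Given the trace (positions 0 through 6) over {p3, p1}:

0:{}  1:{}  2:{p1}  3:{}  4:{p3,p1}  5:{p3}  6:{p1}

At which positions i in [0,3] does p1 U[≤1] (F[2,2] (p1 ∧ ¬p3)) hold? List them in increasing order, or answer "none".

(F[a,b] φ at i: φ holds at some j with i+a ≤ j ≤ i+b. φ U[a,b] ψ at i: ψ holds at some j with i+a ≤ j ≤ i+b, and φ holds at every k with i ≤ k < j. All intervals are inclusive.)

0

Evaluate at each i in [0,3]:
  i=0: ✓ (rhs at j=0)
  i=1: ✗ (no rhs in [1,2])
  i=2: ✗ (no rhs in [2,3])
  i=3: ✗ (lhs fails at k=3 before rhs at j=4)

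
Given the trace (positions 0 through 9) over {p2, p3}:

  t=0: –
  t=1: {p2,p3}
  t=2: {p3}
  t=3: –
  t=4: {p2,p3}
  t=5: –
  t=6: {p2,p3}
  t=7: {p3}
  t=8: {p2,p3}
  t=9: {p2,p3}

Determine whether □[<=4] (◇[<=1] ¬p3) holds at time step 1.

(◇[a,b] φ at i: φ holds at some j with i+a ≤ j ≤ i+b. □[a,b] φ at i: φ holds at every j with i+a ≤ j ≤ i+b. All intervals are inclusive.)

Does not hold

Check ◇[<=1] ¬p3 at every j in [1,5]:
  j=1: fails (none in [1,2])
  j=2: holds (witness at 3)
  j=3: holds (witness at 3)
  j=4: holds (witness at 5)
  j=5: holds (witness at 5)
Fails at j=1 → formula fails.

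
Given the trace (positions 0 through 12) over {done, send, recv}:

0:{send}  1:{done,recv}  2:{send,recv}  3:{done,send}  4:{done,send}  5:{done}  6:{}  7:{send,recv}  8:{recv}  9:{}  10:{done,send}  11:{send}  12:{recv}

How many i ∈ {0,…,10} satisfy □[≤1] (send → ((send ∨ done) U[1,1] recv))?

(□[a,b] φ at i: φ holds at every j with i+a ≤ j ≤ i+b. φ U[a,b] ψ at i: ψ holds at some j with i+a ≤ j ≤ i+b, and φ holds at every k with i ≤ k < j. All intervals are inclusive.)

5

Evaluate at each i in [0,10]:
  i=0: ✓ (all of [0,1])
  i=1: ✗ (fails at j=2)
  i=2: ✗ (fails at j=2)
  i=3: ✗ (fails at j=3)
  i=4: ✗ (fails at j=4)
  i=5: ✓ (all of [5,6])
  i=6: ✓ (all of [6,7])
  i=7: ✓ (all of [7,8])
  i=8: ✓ (all of [8,9])
  i=9: ✗ (fails at j=10)
  i=10: ✗ (fails at j=10)
Positions where it holds: {0, 5, 6, 7, 8} → 5.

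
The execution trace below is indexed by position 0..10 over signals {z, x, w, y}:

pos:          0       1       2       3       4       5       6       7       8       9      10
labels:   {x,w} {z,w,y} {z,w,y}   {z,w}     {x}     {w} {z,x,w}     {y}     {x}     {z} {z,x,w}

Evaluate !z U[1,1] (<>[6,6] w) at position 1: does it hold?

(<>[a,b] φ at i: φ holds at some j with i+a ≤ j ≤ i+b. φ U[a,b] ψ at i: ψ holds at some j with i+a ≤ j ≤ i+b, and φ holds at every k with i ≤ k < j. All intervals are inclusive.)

Need some j in [2,2] with <>[6,6] w, and !z at every k in [1,j-1].
  j=2: <>[6,6] w — fails (none in [8,8]).
No j in the window works → until fails.

False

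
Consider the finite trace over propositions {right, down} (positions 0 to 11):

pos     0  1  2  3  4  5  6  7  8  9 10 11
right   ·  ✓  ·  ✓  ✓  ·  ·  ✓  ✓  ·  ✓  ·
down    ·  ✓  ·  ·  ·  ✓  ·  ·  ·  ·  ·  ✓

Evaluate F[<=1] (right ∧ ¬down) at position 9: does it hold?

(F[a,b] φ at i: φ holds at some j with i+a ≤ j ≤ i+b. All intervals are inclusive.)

Check (right ∧ ¬down) at each j in [9,10]:
  j=9: false
  j=10: true
Found at j=10 → formula holds.

True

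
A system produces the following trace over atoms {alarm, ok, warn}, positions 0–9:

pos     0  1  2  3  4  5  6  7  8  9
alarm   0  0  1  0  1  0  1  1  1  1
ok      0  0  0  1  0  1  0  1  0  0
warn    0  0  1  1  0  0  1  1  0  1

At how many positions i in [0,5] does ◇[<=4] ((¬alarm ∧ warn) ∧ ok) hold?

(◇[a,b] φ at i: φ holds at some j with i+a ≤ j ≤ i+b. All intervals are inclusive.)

Evaluate at each i in [0,5]:
  i=0: ✓ (witness j=3)
  i=1: ✓ (witness j=3)
  i=2: ✓ (witness j=3)
  i=3: ✓ (witness j=3)
  i=4: ✗ (none in [4,8])
  i=5: ✗ (none in [5,9])
Positions where it holds: {0, 1, 2, 3} → 4.

4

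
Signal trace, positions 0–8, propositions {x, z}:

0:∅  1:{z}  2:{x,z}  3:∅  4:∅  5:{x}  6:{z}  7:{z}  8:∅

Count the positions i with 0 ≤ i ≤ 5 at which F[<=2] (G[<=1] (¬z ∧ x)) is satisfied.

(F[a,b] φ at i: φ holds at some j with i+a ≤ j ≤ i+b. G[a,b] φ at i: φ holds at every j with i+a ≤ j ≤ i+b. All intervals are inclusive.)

0

Evaluate at each i in [0,5]:
  i=0: ✗ (none in [0,2])
  i=1: ✗ (none in [1,3])
  i=2: ✗ (none in [2,4])
  i=3: ✗ (none in [3,5])
  i=4: ✗ (none in [4,6])
  i=5: ✗ (none in [5,7])
Positions where it holds: {} → 0.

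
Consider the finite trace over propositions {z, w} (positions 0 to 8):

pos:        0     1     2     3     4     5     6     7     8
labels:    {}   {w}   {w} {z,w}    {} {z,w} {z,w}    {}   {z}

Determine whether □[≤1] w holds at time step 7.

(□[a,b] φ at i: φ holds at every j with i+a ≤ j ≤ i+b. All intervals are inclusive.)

Check w at every j in [7,8]:
  j=7: false
  j=8: false
Fails at j=7 → formula fails.

Does not hold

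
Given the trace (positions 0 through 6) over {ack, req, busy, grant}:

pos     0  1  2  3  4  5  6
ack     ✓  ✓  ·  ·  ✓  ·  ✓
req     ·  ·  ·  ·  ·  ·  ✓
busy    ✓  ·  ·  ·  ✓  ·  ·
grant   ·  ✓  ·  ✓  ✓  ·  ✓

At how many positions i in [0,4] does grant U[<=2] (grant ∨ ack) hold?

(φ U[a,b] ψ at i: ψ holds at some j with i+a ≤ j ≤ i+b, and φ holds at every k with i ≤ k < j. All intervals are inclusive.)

4

Evaluate at each i in [0,4]:
  i=0: ✓ (rhs at j=0)
  i=1: ✓ (rhs at j=1)
  i=2: ✗ (lhs fails at k=2 before rhs at j=3)
  i=3: ✓ (rhs at j=3)
  i=4: ✓ (rhs at j=4)
Positions where it holds: {0, 1, 3, 4} → 4.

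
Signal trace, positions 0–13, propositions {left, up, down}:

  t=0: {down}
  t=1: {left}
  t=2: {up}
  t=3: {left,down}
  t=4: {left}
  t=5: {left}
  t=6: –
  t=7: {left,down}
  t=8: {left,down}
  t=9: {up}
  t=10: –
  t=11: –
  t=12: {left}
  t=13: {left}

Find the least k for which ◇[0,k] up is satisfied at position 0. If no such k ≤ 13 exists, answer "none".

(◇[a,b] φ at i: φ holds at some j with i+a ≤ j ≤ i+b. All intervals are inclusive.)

Scan j = 0,1,… for up:
  j=0: fails
  j=1: fails
  j=2: holds
First hit at j=2, so smallest k = 2-0 = 2.

2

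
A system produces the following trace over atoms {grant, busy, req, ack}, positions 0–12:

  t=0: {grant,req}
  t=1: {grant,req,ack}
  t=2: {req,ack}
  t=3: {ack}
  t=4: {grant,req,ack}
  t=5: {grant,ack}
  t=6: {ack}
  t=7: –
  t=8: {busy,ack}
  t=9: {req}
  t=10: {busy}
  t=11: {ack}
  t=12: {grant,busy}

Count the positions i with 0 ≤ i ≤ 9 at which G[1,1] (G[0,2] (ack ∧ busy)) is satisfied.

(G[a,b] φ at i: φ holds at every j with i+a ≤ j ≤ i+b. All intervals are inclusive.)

Evaluate at each i in [0,9]:
  i=0: ✗ (fails at j=1)
  i=1: ✗ (fails at j=2)
  i=2: ✗ (fails at j=3)
  i=3: ✗ (fails at j=4)
  i=4: ✗ (fails at j=5)
  i=5: ✗ (fails at j=6)
  i=6: ✗ (fails at j=7)
  i=7: ✗ (fails at j=8)
  i=8: ✗ (fails at j=9)
  i=9: ✗ (fails at j=10)
Positions where it holds: {} → 0.

0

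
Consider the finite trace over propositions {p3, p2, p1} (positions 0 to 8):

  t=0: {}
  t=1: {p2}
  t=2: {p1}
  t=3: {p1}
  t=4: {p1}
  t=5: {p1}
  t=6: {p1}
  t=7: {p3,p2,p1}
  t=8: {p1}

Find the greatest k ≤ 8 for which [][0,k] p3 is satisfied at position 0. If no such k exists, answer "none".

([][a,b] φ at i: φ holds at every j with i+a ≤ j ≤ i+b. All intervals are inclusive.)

p3 must hold from j=0 onward; find where it first fails.
  j=0: fails → no k works.

none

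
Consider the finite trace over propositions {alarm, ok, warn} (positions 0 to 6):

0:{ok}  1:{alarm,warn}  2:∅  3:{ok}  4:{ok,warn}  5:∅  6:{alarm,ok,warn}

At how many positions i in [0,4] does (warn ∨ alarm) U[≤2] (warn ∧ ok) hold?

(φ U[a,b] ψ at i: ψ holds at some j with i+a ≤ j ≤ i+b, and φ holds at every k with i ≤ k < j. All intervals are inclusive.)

Evaluate at each i in [0,4]:
  i=0: ✗ (no rhs in [0,2])
  i=1: ✗ (no rhs in [1,3])
  i=2: ✗ (lhs fails at k=2 before rhs at j=4)
  i=3: ✗ (lhs fails at k=3 before rhs at j=4)
  i=4: ✓ (rhs at j=4)
Positions where it holds: {4} → 1.

1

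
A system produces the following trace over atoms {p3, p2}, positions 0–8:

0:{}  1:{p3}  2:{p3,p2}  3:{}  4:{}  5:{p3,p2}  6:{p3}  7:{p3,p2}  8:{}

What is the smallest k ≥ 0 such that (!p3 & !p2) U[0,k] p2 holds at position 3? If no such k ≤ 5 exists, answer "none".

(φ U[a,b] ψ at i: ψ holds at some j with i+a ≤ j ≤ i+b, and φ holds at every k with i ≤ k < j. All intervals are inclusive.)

Need earliest j ≥ 3 with p2, and (!p3 & !p2) at every k in [3,j-1].
  j=3: rhs fails.
  j=4: rhs fails.
  j=5: rhs holds; lhs holds on [3,4]. k = 2.

2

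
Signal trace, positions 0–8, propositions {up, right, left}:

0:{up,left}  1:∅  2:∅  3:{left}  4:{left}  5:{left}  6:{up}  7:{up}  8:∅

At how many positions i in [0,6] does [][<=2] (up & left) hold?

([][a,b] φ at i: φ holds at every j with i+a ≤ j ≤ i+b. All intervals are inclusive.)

Evaluate at each i in [0,6]:
  i=0: ✗ (fails at j=1)
  i=1: ✗ (fails at j=1)
  i=2: ✗ (fails at j=2)
  i=3: ✗ (fails at j=3)
  i=4: ✗ (fails at j=4)
  i=5: ✗ (fails at j=5)
  i=6: ✗ (fails at j=6)
Positions where it holds: {} → 0.

0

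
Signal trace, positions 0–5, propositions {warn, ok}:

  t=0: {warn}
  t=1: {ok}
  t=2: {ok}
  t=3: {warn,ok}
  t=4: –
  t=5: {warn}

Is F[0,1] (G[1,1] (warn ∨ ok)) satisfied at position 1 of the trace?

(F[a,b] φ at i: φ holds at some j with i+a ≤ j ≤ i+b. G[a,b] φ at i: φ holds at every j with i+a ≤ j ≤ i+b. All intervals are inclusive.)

Holds

Check G[1,1] (warn ∨ ok) at each j in [1,2]:
  j=1: holds on [2,2]
  j=2: holds on [3,3]
Found at j=1 → formula holds.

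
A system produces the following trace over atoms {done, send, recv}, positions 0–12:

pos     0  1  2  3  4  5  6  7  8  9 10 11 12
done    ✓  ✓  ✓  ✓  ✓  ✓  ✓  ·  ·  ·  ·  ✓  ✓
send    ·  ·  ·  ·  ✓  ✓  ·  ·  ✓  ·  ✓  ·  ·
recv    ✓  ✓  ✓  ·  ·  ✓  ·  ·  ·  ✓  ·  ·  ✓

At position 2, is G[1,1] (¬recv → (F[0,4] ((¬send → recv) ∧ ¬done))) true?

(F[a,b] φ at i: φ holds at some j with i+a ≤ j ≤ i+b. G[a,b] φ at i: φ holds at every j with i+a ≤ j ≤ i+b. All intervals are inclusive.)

Does not hold

Check (¬recv → (F[0,4] ((¬send → recv) ∧ ¬done))) at every j in [3,3]:
  j=3: antecedent true; consequent fails (none in [3,7]) → ✗
Fails at j=3 → formula fails.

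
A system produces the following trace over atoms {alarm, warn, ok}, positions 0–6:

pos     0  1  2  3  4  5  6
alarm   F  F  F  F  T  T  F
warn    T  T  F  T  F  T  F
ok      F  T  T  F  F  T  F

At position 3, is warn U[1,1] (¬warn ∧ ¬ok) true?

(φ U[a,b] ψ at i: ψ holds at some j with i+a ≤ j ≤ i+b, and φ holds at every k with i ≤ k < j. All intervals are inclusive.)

True

Need some j in [4,4] with (¬warn ∧ ¬ok), and warn at every k in [3,j-1].
  j=4: (¬warn ∧ ¬ok) holds; warn holds at every k in [3,3] → satisfied.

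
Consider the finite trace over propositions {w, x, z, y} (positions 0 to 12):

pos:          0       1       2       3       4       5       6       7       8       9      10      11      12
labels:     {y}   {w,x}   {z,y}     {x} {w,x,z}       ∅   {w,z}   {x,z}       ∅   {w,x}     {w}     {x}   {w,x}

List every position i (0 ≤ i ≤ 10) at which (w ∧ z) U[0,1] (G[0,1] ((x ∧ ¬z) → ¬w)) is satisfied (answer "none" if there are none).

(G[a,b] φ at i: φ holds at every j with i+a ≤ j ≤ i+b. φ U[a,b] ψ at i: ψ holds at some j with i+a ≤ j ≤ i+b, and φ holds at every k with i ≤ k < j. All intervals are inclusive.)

Evaluate at each i in [0,10]:
  i=0: ✗ (no rhs in [0,1])
  i=1: ✗ (lhs fails at k=1 before rhs at j=2)
  i=2: ✓ (rhs at j=2)
  i=3: ✓ (rhs at j=3)
  i=4: ✓ (rhs at j=4)
  i=5: ✓ (rhs at j=5)
  i=6: ✓ (rhs at j=6)
  i=7: ✓ (rhs at j=7)
  i=8: ✗ (no rhs in [8,9])
  i=9: ✗ (lhs fails at k=9 before rhs at j=10)
  i=10: ✓ (rhs at j=10)

2, 3, 4, 5, 6, 7, 10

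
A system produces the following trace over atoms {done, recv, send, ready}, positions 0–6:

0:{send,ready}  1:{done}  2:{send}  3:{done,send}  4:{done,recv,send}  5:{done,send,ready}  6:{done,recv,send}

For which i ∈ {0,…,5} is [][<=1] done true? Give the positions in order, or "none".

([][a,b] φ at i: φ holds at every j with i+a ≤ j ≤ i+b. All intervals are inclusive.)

3, 4, 5

Evaluate at each i in [0,5]:
  i=0: ✗ (fails at j=0)
  i=1: ✗ (fails at j=2)
  i=2: ✗ (fails at j=2)
  i=3: ✓ (all of [3,4])
  i=4: ✓ (all of [4,5])
  i=5: ✓ (all of [5,6])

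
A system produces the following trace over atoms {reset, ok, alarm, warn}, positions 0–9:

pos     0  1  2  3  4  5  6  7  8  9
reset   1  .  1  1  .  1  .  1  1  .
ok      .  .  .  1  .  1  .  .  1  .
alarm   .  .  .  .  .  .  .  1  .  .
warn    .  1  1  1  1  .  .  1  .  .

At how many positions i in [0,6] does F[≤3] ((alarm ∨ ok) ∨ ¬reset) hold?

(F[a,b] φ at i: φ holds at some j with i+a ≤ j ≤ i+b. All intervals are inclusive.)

Evaluate at each i in [0,6]:
  i=0: ✓ (witness j=1)
  i=1: ✓ (witness j=1)
  i=2: ✓ (witness j=3)
  i=3: ✓ (witness j=3)
  i=4: ✓ (witness j=4)
  i=5: ✓ (witness j=5)
  i=6: ✓ (witness j=6)
Positions where it holds: {0, 1, 2, 3, 4, 5, 6} → 7.

7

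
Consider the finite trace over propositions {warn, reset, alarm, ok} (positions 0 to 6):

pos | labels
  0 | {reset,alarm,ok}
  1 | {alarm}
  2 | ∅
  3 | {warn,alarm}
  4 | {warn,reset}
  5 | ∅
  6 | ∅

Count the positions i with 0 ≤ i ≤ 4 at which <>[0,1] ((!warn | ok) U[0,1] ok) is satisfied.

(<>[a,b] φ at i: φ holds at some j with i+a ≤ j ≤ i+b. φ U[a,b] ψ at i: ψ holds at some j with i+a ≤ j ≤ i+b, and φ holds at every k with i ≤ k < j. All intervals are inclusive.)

Evaluate at each i in [0,4]:
  i=0: ✓ (witness j=0)
  i=1: ✗ (none in [1,2])
  i=2: ✗ (none in [2,3])
  i=3: ✗ (none in [3,4])
  i=4: ✗ (none in [4,5])
Positions where it holds: {0} → 1.

1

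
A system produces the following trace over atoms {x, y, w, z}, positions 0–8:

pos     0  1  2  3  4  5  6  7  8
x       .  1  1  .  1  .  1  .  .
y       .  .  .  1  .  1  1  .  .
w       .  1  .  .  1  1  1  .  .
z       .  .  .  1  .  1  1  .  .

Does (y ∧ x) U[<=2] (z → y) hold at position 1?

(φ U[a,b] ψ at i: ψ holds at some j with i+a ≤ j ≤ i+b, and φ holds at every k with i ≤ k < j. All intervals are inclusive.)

Need some j in [1,3] with (z → y), and (y ∧ x) at every k in [1,j-1].
  j=1: (z → y) holds; no prefix to check → satisfied.

Yes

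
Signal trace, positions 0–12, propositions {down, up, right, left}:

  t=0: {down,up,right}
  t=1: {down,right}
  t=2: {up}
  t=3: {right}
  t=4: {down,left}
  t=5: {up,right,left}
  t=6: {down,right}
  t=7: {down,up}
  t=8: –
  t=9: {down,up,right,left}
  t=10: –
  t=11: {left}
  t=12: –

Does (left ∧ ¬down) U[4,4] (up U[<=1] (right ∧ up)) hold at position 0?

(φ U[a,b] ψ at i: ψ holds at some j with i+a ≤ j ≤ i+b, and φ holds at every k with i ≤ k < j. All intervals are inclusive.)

Need some j in [4,4] with (up U[<=1] (right ∧ up)), and (left ∧ ¬down) at every k in [0,j-1].
  j=4: (up U[<=1] (right ∧ up)) — fails.
No j in the window works → until fails.

Does not hold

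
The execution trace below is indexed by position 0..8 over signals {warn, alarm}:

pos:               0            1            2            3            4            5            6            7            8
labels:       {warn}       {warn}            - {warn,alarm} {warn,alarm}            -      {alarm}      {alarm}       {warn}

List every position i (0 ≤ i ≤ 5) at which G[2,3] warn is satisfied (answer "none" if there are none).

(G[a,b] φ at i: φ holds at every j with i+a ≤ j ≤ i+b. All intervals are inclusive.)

Evaluate at each i in [0,5]:
  i=0: ✗ (fails at j=2)
  i=1: ✓ (all of [3,4])
  i=2: ✗ (fails at j=5)
  i=3: ✗ (fails at j=5)
  i=4: ✗ (fails at j=6)
  i=5: ✗ (fails at j=7)

1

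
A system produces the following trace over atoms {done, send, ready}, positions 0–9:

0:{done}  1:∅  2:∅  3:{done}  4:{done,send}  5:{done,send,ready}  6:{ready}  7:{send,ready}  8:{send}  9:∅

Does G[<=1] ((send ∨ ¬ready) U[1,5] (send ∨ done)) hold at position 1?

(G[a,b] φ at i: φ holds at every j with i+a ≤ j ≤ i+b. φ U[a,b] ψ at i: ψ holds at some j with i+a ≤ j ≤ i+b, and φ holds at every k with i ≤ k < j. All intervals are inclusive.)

Check ((send ∨ ¬ready) U[1,5] (send ∨ done)) at every j in [1,2]:
  j=1: holds
  j=2: holds
All positions satisfy it → formula holds.

Yes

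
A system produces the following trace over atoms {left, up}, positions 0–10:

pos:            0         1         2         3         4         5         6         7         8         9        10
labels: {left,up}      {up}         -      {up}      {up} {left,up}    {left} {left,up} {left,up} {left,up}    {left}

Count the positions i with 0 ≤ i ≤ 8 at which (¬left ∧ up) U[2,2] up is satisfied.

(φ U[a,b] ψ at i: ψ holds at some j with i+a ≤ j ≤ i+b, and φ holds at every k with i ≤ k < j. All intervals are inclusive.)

1

Evaluate at each i in [0,8]:
  i=0: ✗ (no rhs in [2,2])
  i=1: ✗ (lhs fails at k=2 before rhs at j=3)
  i=2: ✗ (lhs fails at k=2 before rhs at j=4)
  i=3: ✓ (rhs at j=5; lhs holds on [3,4])
  i=4: ✗ (no rhs in [6,6])
  i=5: ✗ (lhs fails at k=5 before rhs at j=7)
  i=6: ✗ (lhs fails at k=6 before rhs at j=8)
  i=7: ✗ (lhs fails at k=7 before rhs at j=9)
  i=8: ✗ (no rhs in [10,10])
Positions where it holds: {3} → 1.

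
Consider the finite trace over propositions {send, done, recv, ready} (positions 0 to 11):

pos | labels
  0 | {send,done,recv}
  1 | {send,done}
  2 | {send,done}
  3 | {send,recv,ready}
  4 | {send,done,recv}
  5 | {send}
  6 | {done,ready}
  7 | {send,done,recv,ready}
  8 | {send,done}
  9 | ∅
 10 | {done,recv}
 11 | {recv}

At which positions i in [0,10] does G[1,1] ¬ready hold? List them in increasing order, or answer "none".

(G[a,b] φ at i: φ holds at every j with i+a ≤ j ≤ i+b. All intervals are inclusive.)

Evaluate at each i in [0,10]:
  i=0: ✓ (all of [1,1])
  i=1: ✓ (all of [2,2])
  i=2: ✗ (fails at j=3)
  i=3: ✓ (all of [4,4])
  i=4: ✓ (all of [5,5])
  i=5: ✗ (fails at j=6)
  i=6: ✗ (fails at j=7)
  i=7: ✓ (all of [8,8])
  i=8: ✓ (all of [9,9])
  i=9: ✓ (all of [10,10])
  i=10: ✓ (all of [11,11])

0, 1, 3, 4, 7, 8, 9, 10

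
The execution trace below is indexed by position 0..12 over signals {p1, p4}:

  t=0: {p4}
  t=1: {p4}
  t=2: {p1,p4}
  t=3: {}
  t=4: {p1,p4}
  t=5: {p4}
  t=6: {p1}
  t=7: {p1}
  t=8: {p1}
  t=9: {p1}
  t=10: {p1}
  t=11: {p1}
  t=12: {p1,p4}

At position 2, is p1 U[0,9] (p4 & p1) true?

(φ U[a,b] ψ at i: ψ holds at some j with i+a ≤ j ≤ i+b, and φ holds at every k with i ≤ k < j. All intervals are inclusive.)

Need some j in [2,11] with (p4 & p1), and p1 at every k in [2,j-1].
  j=2: (p4 & p1) holds; no prefix to check → satisfied.

Holds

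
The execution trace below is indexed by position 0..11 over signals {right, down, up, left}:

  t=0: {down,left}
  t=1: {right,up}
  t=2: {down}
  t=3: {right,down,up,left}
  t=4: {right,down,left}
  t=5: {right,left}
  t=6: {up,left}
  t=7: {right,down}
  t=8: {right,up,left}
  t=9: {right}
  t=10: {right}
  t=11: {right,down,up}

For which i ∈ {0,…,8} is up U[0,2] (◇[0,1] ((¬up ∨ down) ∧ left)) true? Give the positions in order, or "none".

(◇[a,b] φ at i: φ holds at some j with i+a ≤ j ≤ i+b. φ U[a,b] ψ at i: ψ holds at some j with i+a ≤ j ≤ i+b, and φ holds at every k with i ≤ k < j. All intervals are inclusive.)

0, 1, 2, 3, 4, 5

Evaluate at each i in [0,8]:
  i=0: ✓ (rhs at j=0)
  i=1: ✓ (rhs at j=2; lhs holds on [1,1])
  i=2: ✓ (rhs at j=2)
  i=3: ✓ (rhs at j=3)
  i=4: ✓ (rhs at j=4)
  i=5: ✓ (rhs at j=5)
  i=6: ✗ (no rhs in [6,8])
  i=7: ✗ (no rhs in [7,9])
  i=8: ✗ (no rhs in [8,10])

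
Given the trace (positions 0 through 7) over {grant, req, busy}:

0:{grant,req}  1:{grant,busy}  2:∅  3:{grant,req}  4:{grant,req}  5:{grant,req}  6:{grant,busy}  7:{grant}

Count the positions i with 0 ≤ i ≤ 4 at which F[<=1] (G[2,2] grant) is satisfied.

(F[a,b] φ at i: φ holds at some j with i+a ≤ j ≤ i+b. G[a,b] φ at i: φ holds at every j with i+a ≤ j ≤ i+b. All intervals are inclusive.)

5

Evaluate at each i in [0,4]:
  i=0: ✓ (witness j=1)
  i=1: ✓ (witness j=1)
  i=2: ✓ (witness j=2)
  i=3: ✓ (witness j=3)
  i=4: ✓ (witness j=4)
Positions where it holds: {0, 1, 2, 3, 4} → 5.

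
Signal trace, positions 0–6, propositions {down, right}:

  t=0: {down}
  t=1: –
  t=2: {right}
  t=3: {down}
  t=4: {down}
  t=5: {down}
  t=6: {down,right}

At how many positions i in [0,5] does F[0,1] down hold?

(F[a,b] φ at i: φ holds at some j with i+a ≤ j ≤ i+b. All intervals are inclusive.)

Evaluate at each i in [0,5]:
  i=0: ✓ (witness j=0)
  i=1: ✗ (none in [1,2])
  i=2: ✓ (witness j=3)
  i=3: ✓ (witness j=3)
  i=4: ✓ (witness j=4)
  i=5: ✓ (witness j=5)
Positions where it holds: {0, 2, 3, 4, 5} → 5.

5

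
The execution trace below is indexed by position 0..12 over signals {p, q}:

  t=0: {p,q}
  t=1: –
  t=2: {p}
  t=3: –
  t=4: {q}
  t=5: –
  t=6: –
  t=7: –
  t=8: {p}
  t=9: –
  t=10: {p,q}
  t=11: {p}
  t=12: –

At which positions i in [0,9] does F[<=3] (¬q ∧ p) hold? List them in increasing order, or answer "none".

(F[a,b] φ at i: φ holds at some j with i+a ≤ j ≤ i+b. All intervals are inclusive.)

0, 1, 2, 5, 6, 7, 8, 9

Evaluate at each i in [0,9]:
  i=0: ✓ (witness j=2)
  i=1: ✓ (witness j=2)
  i=2: ✓ (witness j=2)
  i=3: ✗ (none in [3,6])
  i=4: ✗ (none in [4,7])
  i=5: ✓ (witness j=8)
  i=6: ✓ (witness j=8)
  i=7: ✓ (witness j=8)
  i=8: ✓ (witness j=8)
  i=9: ✓ (witness j=11)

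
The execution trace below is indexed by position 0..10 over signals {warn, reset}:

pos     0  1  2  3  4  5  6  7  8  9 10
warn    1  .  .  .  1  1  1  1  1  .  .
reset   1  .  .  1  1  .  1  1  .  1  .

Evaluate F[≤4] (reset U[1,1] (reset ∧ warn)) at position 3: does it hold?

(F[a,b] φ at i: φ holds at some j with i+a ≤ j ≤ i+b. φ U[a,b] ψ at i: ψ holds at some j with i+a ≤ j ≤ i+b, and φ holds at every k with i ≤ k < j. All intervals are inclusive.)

Yes

Check (reset U[1,1] (reset ∧ warn)) at each j in [3,7]:
  j=3: holds
  j=4: fails
  j=5: fails
  j=6: holds
  j=7: fails
Found at j=3 → formula holds.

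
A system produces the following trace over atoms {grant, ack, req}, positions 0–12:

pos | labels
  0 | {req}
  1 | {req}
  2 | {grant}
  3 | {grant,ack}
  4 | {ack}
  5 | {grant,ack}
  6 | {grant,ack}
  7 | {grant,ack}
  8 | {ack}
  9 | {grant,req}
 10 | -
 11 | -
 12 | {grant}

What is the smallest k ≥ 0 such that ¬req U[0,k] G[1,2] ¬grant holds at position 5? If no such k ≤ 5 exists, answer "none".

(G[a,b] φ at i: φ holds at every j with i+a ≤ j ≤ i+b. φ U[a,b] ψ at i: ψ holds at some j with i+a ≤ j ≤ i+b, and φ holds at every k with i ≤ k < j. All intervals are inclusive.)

4

Need earliest j ≥ 5 with G[1,2] ¬grant, and ¬req at every k in [5,j-1].
  j=5: rhs fails.
  j=6: rhs fails.
  j=7: rhs fails.
  j=8: rhs fails.
  j=9: rhs holds; lhs holds on [5,8]. k = 4.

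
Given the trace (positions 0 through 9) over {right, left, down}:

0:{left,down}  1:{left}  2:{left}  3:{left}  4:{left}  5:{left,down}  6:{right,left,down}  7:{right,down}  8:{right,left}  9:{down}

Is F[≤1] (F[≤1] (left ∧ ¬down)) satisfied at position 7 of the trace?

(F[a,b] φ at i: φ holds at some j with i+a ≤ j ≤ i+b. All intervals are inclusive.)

Check F[≤1] (left ∧ ¬down) at each j in [7,8]:
  j=7: holds (witness at 8)
  j=8: holds (witness at 8)
Found at j=7 → formula holds.

True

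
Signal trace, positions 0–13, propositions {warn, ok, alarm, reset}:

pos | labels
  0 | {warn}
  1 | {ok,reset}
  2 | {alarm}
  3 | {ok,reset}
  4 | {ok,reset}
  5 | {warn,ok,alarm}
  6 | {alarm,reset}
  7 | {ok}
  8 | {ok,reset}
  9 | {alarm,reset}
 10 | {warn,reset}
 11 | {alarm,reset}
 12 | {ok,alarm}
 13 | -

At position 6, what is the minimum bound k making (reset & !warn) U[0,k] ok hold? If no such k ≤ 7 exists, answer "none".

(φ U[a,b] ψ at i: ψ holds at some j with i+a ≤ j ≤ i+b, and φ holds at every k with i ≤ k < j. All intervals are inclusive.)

Need earliest j ≥ 6 with ok, and (reset & !warn) at every k in [6,j-1].
  j=6: rhs fails.
  j=7: rhs holds; lhs holds on [6,6]. k = 1.

1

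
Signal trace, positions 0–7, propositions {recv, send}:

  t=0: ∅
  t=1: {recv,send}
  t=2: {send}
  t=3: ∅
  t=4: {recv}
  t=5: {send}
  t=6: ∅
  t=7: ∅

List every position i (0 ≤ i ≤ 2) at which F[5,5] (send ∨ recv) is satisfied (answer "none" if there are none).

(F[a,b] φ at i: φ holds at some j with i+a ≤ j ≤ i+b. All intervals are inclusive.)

Evaluate at each i in [0,2]:
  i=0: ✓ (witness j=5)
  i=1: ✗ (none in [6,6])
  i=2: ✗ (none in [7,7])

0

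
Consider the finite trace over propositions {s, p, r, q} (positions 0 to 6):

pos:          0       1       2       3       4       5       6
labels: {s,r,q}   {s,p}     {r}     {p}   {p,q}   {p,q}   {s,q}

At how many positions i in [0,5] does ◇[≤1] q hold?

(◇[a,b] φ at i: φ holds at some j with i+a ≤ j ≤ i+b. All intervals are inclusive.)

4

Evaluate at each i in [0,5]:
  i=0: ✓ (witness j=0)
  i=1: ✗ (none in [1,2])
  i=2: ✗ (none in [2,3])
  i=3: ✓ (witness j=4)
  i=4: ✓ (witness j=4)
  i=5: ✓ (witness j=5)
Positions where it holds: {0, 3, 4, 5} → 4.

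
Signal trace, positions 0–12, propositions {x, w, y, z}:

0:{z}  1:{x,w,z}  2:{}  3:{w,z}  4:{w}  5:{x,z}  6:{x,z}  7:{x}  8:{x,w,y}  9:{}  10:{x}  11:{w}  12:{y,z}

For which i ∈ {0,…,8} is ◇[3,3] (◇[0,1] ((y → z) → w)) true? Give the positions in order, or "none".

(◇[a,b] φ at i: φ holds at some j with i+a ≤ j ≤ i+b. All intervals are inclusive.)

Evaluate at each i in [0,8]:
  i=0: ✓ (witness j=3)
  i=1: ✓ (witness j=4)
  i=2: ✗ (none in [5,5])
  i=3: ✗ (none in [6,6])
  i=4: ✓ (witness j=7)
  i=5: ✓ (witness j=8)
  i=6: ✗ (none in [9,9])
  i=7: ✓ (witness j=10)
  i=8: ✓ (witness j=11)

0, 1, 4, 5, 7, 8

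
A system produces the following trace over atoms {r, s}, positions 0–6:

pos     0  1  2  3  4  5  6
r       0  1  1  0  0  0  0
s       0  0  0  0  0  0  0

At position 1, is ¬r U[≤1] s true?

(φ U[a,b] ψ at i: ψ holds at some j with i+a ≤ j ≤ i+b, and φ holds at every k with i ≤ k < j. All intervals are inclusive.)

Need some j in [1,2] with s, and ¬r at every k in [1,j-1].
  j=1: s false.
  j=2: s false.
No j in the window works → until fails.

False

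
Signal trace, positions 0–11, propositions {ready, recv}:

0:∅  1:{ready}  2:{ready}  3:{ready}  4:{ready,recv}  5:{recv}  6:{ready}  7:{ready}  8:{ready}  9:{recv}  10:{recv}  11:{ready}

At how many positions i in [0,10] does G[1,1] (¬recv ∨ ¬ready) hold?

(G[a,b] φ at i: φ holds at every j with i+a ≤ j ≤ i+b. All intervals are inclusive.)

10

Evaluate at each i in [0,10]:
  i=0: ✓ (all of [1,1])
  i=1: ✓ (all of [2,2])
  i=2: ✓ (all of [3,3])
  i=3: ✗ (fails at j=4)
  i=4: ✓ (all of [5,5])
  i=5: ✓ (all of [6,6])
  i=6: ✓ (all of [7,7])
  i=7: ✓ (all of [8,8])
  i=8: ✓ (all of [9,9])
  i=9: ✓ (all of [10,10])
  i=10: ✓ (all of [11,11])
Positions where it holds: {0, 1, 2, 4, 5, 6, 7, 8, 9, 10} → 10.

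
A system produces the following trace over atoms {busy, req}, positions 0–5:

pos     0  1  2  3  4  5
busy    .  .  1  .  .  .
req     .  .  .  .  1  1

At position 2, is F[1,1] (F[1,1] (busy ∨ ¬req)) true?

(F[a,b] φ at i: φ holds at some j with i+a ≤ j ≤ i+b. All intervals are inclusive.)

False

Check F[1,1] (busy ∨ ¬req) at each j in [3,3]:
  j=3: fails (none in [4,4])
No position in the window satisfies it → formula fails.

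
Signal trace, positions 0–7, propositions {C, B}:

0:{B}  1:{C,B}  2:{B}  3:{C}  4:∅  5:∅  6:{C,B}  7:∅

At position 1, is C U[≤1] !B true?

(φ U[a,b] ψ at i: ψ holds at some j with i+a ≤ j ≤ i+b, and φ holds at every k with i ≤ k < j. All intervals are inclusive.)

Need some j in [1,2] with !B, and C at every k in [1,j-1].
  j=1: !B false.
  j=2: !B false.
No j in the window works → until fails.

False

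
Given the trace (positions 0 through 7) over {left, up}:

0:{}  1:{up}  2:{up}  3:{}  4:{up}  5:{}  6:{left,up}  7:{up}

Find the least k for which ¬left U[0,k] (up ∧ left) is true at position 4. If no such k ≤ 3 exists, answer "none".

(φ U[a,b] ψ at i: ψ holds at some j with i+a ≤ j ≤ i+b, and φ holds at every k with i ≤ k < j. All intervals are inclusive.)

Need earliest j ≥ 4 with (up ∧ left), and ¬left at every k in [4,j-1].
  j=4: rhs fails.
  j=5: rhs fails.
  j=6: rhs holds; lhs holds on [4,5]. k = 2.

2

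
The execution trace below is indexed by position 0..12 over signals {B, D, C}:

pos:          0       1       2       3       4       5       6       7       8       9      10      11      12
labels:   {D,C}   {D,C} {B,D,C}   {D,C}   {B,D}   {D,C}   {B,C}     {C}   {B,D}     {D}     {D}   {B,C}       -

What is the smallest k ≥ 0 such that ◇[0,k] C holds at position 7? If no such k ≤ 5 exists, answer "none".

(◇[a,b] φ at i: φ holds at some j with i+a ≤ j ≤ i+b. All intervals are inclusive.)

0

Scan j = 7,8,… for C:
  j=7: holds
First hit at j=7, so smallest k = 7-7 = 0.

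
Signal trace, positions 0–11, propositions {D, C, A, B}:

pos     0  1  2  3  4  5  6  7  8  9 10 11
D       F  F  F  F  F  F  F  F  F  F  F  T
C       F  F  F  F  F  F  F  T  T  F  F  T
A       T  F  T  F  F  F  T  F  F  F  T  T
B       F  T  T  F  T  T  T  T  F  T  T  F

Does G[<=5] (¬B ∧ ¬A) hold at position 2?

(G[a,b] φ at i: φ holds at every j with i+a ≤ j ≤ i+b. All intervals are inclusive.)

Check (¬B ∧ ¬A) at every j in [2,7]:
  j=2: false
  j=3: true
  j=4: false
  j=5: false
  j=6: false
  j=7: false
Fails at j=2 → formula fails.

Does not hold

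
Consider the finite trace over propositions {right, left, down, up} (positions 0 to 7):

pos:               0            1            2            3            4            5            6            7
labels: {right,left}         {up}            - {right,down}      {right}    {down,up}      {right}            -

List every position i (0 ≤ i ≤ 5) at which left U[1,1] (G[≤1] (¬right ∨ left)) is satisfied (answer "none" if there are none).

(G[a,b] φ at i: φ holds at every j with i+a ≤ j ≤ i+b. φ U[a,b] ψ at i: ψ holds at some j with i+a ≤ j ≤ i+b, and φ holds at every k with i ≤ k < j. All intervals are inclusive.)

0

Evaluate at each i in [0,5]:
  i=0: ✓ (rhs at j=1; lhs holds on [0,0])
  i=1: ✗ (no rhs in [2,2])
  i=2: ✗ (no rhs in [3,3])
  i=3: ✗ (no rhs in [4,4])
  i=4: ✗ (no rhs in [5,5])
  i=5: ✗ (no rhs in [6,6])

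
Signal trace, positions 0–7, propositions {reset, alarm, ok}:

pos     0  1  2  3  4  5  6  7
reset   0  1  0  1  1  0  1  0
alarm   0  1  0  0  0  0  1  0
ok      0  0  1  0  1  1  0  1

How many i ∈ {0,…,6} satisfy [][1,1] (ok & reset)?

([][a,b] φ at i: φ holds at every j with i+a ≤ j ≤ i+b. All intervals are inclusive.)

1

Evaluate at each i in [0,6]:
  i=0: ✗ (fails at j=1)
  i=1: ✗ (fails at j=2)
  i=2: ✗ (fails at j=3)
  i=3: ✓ (all of [4,4])
  i=4: ✗ (fails at j=5)
  i=5: ✗ (fails at j=6)
  i=6: ✗ (fails at j=7)
Positions where it holds: {3} → 1.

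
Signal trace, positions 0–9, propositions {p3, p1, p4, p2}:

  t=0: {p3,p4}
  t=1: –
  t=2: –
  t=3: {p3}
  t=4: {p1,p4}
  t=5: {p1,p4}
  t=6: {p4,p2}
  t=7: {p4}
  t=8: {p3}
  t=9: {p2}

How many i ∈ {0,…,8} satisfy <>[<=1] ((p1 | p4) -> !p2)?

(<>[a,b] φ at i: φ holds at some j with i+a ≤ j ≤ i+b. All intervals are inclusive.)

Evaluate at each i in [0,8]:
  i=0: ✓ (witness j=0)
  i=1: ✓ (witness j=1)
  i=2: ✓ (witness j=2)
  i=3: ✓ (witness j=3)
  i=4: ✓ (witness j=4)
  i=5: ✓ (witness j=5)
  i=6: ✓ (witness j=7)
  i=7: ✓ (witness j=7)
  i=8: ✓ (witness j=8)
Positions where it holds: {0, 1, 2, 3, 4, 5, 6, 7, 8} → 9.

9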